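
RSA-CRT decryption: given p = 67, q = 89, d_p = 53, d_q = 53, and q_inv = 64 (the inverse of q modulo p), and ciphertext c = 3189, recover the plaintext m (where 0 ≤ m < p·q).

m₁ = c^(d_p) mod p: c ≡ 40 (mod 67), and 40^53 mod 67 = 25.
m₂ = c^(d_q) mod q: c ≡ 74 (mod 89), and 74^53 mod 89 = 13.
h = q_inv·(m₁ − m₂) mod p = 64·(25 − 13) mod 67 = 31.
m = m₂ + h·q = 13 + 31·89 = 2772.

2772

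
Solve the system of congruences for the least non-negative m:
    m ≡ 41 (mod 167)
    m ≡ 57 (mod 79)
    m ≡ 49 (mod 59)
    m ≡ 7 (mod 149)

108907087

The moduli are pairwise coprime; N = 167·79·59·149 = 115979663.
N/167 = 694489; 694489 ≡ 103 (mod 167); 103·60 ≡ 1, so inverse 60.
N/79 = 1468097; 1468097 ≡ 40 (mod 79); 40·2 ≡ 1, so inverse 2.
N/59 = 1965757; 1965757 ≡ 54 (mod 59); 54·47 ≡ 1, so inverse 47.
N/149 = 778387; 778387 ≡ 11 (mod 149); 11·122 ≡ 1, so inverse 122.
m ≡ 41·694489·60 + 57·1468097·2 + 49·1965757·47 + 7·778387·122 = 7067686867.
7067686867 mod 115979663 = 108907087.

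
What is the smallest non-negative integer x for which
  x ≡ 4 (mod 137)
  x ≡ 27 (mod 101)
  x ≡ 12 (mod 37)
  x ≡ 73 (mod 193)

54999476

The moduli are pairwise coprime; N = 137·101·37·193 = 98810017.
N/137 = 721241; 721241 ≡ 73 (mod 137); 73·122 ≡ 1, so inverse 122.
N/101 = 978317; 978317 ≡ 31 (mod 101); 31·88 ≡ 1, so inverse 88.
N/37 = 2670541; 2670541 ≡ 29 (mod 37); 29·23 ≡ 1, so inverse 23.
N/193 = 511969; 511969 ≡ 133 (mod 193); 133·119 ≡ 1, so inverse 119.
x ≡ 4·721241·122 + 27·978317·88 + 12·2670541·23 + 73·511969·119 = 7860990819.
7860990819 mod 98810017 = 54999476.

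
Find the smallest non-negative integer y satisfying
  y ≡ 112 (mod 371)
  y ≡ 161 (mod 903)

gcd(371, 903) = 7 and 7 | (161 − 112), so the pair is consistent; merging gives y ≡ 1967 (mod 47859), where 47859 = lcm(371, 903).
The solution is unique modulo lcm(371, 903) = 47859.

1967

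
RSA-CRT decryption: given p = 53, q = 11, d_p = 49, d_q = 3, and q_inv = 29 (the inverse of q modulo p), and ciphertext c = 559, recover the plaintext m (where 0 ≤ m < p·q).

m₁ = c^(d_p) mod p: c ≡ 29 (mod 53), and 29^49 mod 53 = 6.
m₂ = c^(d_q) mod q: c ≡ 9 (mod 11), and 9^3 mod 11 = 3.
h = q_inv·(m₁ − m₂) mod p = 29·(6 − 3) mod 53 = 34.
m = m₂ + h·q = 3 + 34·11 = 377.

377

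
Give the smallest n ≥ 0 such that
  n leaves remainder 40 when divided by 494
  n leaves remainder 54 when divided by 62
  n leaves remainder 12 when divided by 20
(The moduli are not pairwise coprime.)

73152

Combine the congruences pairwise.
gcd(494, 62) = 2 and 2 | (54 − 40), so the pair is consistent; merging gives n ≡ 11896 (mod 15314), where 15314 = lcm(494, 62).
gcd(15314, 20) = 2 and 2 | (12 − 11896), so the pair is consistent; merging gives n ≡ 73152 (mod 153140), where 153140 = lcm(15314, 20).
The solution is unique modulo lcm(494, 62, 20) = 153140.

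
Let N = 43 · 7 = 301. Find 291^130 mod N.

Mod 43: 291 ≡ 33; by Fermat, exponent reduces to 130 mod 42 = 4; 33^4 ≡ 24 (mod 43).
Mod 7: 291 ≡ 4; by Fermat, exponent reduces to 130 mod 6 = 4; 4^4 ≡ 4 (mod 7).
Combine by CRT: x ≡ 24 (mod 43), x ≡ 4 (mod 7) ⇒ x ≡ 67 (mod 301).

67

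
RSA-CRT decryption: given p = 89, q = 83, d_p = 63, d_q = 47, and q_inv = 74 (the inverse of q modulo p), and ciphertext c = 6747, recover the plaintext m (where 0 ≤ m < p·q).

1785

m₁ = c^(d_p) mod p: c ≡ 72 (mod 89), and 72^63 mod 89 = 5.
m₂ = c^(d_q) mod q: c ≡ 24 (mod 83), and 24^47 mod 83 = 42.
h = q_inv·(m₁ − m₂) mod p = 74·(5 − 42) mod 89 = 21.
m = m₂ + h·q = 42 + 21·83 = 1785.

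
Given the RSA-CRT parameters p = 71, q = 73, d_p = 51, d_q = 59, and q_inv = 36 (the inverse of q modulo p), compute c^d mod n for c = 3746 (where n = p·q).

m₁ = c^(d_p) mod p: c ≡ 54 (mod 71), and 54^51 mod 71 = 54.
m₂ = c^(d_q) mod q: c ≡ 23 (mod 73), and 23^59 mod 73 = 67.
h = q_inv·(m₁ − m₂) mod p = 36·(54 − 67) mod 71 = 29.
m = m₂ + h·q = 67 + 29·73 = 2184.

2184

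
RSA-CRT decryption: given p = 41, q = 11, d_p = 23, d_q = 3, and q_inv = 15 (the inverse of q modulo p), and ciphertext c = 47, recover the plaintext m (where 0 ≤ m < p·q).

m₁ = c^(d_p) mod p: c ≡ 6 (mod 41), and 6^23 mod 41 = 30.
m₂ = c^(d_q) mod q: c ≡ 3 (mod 11), and 3^3 mod 11 = 5.
h = q_inv·(m₁ − m₂) mod p = 15·(30 − 5) mod 41 = 6.
m = m₂ + h·q = 5 + 6·11 = 71.

71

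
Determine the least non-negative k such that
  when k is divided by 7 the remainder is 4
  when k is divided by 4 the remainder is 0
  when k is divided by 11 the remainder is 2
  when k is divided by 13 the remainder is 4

The moduli are pairwise coprime; N = 7·4·11·13 = 4004.
N/7 = 572; 572 ≡ 5 (mod 7); 5·3 ≡ 1, so inverse 3.
N/4 = 1001; 1001 ≡ 1 (mod 4), inverse 1.
N/11 = 364; 364 ≡ 1 (mod 11), inverse 1.
N/13 = 308; 308 ≡ 9 (mod 13); 9·3 ≡ 1, so inverse 3.
k ≡ 4·572·3 + 0·1001·1 + 2·364·1 + 4·308·3 = 11288.
11288 mod 4004 = 3280.

3280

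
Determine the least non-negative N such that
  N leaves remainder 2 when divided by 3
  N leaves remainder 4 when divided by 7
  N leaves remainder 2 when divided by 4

Combine the congruences pairwise.
From N ≡ 2 (mod 3) write N = 2 + 3t. Substituting into N ≡ 4 (mod 7) gives 3t ≡ 2 (mod 7), and since 3⁻¹ ≡ 5 (mod 7), t ≡ 3. Hence N ≡ 2 + 3·3 = 11 (mod 21).
From N ≡ 11 (mod 21) write N = 11 + 21t. Substituting into N ≡ 2 (mod 4) gives 21t ≡ 3 (mod 4), and since 1⁻¹ ≡ 1 (mod 4), t ≡ 3. Hence N ≡ 11 + 21·3 = 74 (mod 84).

74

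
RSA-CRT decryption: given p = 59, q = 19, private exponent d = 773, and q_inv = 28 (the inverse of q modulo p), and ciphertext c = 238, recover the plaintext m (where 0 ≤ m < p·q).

781

d_p = d mod (p−1) = 773 mod 58 = 19; d_q = d mod (q−1) = 17.
m₁ = c^(d_p) mod p: c ≡ 2 (mod 59), and 2^19 mod 59 = 14.
m₂ = c^(d_q) mod q: c ≡ 10 (mod 19), and 10^17 mod 19 = 2.
h = q_inv·(m₁ − m₂) mod p = 28·(14 − 2) mod 59 = 41.
m = m₂ + h·q = 2 + 41·19 = 781.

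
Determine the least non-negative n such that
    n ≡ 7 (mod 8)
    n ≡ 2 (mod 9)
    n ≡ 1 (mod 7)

From n ≡ 7 (mod 8) write n = 7 + 8t. Substituting into n ≡ 2 (mod 9) gives 8t ≡ 4 (mod 9), and since 8⁻¹ ≡ 8 (mod 9), t ≡ 5. Hence n ≡ 7 + 8·5 = 47 (mod 72).
From n ≡ 47 (mod 72) write n = 47 + 72t. Substituting into n ≡ 1 (mod 7) gives 72t ≡ 3 (mod 7), and since 2⁻¹ ≡ 4 (mod 7), t ≡ 5. Hence n ≡ 47 + 72·5 = 407 (mod 504).

407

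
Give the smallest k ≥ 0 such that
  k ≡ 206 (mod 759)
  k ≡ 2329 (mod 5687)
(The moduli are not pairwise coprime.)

gcd(759, 5687) = 11 and 11 | (2329 − 206), so the pair is consistent; merging gives k ≡ 235496 (mod 392403), where 392403 = lcm(759, 5687).
The solution is unique modulo lcm(759, 5687) = 392403.

235496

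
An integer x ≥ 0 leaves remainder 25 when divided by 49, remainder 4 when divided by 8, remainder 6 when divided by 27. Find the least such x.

The moduli are pairwise coprime; N = 49·8·27 = 10584.
N/49 = 216; 216 ≡ 20 (mod 49); 20·27 ≡ 1, so inverse 27.
N/8 = 1323; 1323 ≡ 3 (mod 8); 3·3 ≡ 1, so inverse 3.
N/27 = 392; 392 ≡ 14 (mod 27); 14·2 ≡ 1, so inverse 2.
x ≡ 25·216·27 + 4·1323·3 + 6·392·2 = 166380.
166380 mod 10584 = 7620.

7620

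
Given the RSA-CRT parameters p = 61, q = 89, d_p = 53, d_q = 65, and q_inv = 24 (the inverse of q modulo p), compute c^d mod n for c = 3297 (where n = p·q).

m₁ = c^(d_p) mod p: c ≡ 3 (mod 61), and 3^53 mod 61 = 27.
m₂ = c^(d_q) mod q: c ≡ 4 (mod 89), and 4^65 mod 89 = 67.
h = q_inv·(m₁ − m₂) mod p = 24·(27 − 67) mod 61 = 16.
m = m₂ + h·q = 67 + 16·89 = 1491.

1491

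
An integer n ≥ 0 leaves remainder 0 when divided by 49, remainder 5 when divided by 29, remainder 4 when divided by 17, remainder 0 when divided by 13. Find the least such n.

70707

The moduli are pairwise coprime; M = 49·29·17·13 = 314041.
M/49 = 6409; 6409 ≡ 39 (mod 49); 39·44 ≡ 1, so inverse 44.
M/29 = 10829; 10829 ≡ 12 (mod 29); 12·17 ≡ 1, so inverse 17.
M/17 = 18473; 18473 ≡ 11 (mod 17); 11·14 ≡ 1, so inverse 14.
M/13 = 24157; 24157 ≡ 3 (mod 13); 3·9 ≡ 1, so inverse 9.
n ≡ 0·6409·44 + 5·10829·17 + 4·18473·14 + 0·24157·9 = 1954953.
1954953 mod 314041 = 70707.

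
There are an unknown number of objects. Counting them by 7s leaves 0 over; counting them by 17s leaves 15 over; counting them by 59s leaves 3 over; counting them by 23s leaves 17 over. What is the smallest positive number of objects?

64785

Combine the congruences pairwise.
From N ≡ 0 (mod 7) write N = 0 + 7t. Substituting into N ≡ 15 (mod 17) gives 7t ≡ 15 (mod 17), and since 7⁻¹ ≡ 5 (mod 17), t ≡ 7. Hence N ≡ 0 + 7·7 = 49 (mod 119).
From N ≡ 49 (mod 119) write N = 49 + 119t. Substituting into N ≡ 3 (mod 59) gives 119t ≡ 13 (mod 59), and since 1⁻¹ ≡ 1 (mod 59), t ≡ 13. Hence N ≡ 49 + 119·13 = 1596 (mod 7021).
From N ≡ 1596 (mod 7021) write N = 1596 + 7021t. Substituting into N ≡ 17 (mod 23) gives 7021t ≡ 8 (mod 23), and since 6⁻¹ ≡ 4 (mod 23), t ≡ 9. Hence N ≡ 1596 + 7021·9 = 64785 (mod 161483).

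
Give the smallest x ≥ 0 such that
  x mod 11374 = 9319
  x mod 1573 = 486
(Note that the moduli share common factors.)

77563

Combine the congruences pairwise.
gcd(11374, 1573) = 121 and 121 | (486 − 9319), so the pair is consistent; merging gives x ≡ 77563 (mod 147862), where 147862 = lcm(11374, 1573).
The solution is unique modulo lcm(11374, 1573) = 147862.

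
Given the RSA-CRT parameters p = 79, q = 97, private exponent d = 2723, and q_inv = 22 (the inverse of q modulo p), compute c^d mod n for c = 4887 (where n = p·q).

2508

d_p = d mod (p−1) = 2723 mod 78 = 71; d_q = d mod (q−1) = 35.
m₁ = c^(d_p) mod p: c ≡ 68 (mod 79), and 68^71 mod 79 = 59.
m₂ = c^(d_q) mod q: c ≡ 37 (mod 97), and 37^35 mod 97 = 83.
h = q_inv·(m₁ − m₂) mod p = 22·(59 − 83) mod 79 = 25.
m = m₂ + h·q = 83 + 25·97 = 2508.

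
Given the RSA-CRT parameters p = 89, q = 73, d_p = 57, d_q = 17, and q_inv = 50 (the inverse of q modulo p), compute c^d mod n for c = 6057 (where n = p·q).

m₁ = c^(d_p) mod p: c ≡ 5 (mod 89), and 5^57 mod 89 = 40.
m₂ = c^(d_q) mod q: c ≡ 71 (mod 73), and 71^17 mod 73 = 36.
h = q_inv·(m₁ − m₂) mod p = 50·(40 − 36) mod 89 = 22.
m = m₂ + h·q = 36 + 22·73 = 1642.

1642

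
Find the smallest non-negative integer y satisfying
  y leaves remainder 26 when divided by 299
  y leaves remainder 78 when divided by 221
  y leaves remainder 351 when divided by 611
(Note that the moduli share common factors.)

Combine the congruences pairwise.
gcd(299, 221) = 13 and 13 | (78 − 26), so the pair is consistent; merging gives y ≡ 3614 (mod 5083), where 5083 = lcm(299, 221).
gcd(5083, 611) = 13 and 13 | (351 − 3614), so the pair is consistent; merging gives y ≡ 125606 (mod 238901), where 238901 = lcm(5083, 611).
The solution is unique modulo lcm(299, 221, 611) = 238901.

125606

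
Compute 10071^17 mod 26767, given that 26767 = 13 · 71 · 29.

20426

Mod 13: 10071 ≡ 9; by Fermat, exponent reduces to 17 mod 12 = 5; 9^5 ≡ 3 (mod 13).
Mod 71: 10071 ≡ 60; 60^17 ≡ 49 (mod 71).
Mod 29: 10071 ≡ 8; 8^17 ≡ 10 (mod 29).
Combine by CRT: x ≡ 3 (mod 13), x ≡ 49 (mod 71), x ≡ 10 (mod 29) ⇒ x ≡ 20426 (mod 26767).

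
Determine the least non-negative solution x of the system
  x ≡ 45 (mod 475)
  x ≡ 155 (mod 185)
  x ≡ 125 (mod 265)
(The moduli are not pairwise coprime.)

383845

gcd(475, 185) = 5 and 5 | (155 − 45), so the pair is consistent; merging gives x ≡ 14770 (mod 17575), where 17575 = lcm(475, 185).
gcd(17575, 265) = 5 and 5 | (125 − 14770), so the pair is consistent; merging gives x ≡ 383845 (mod 931475), where 931475 = lcm(17575, 265).
The solution is unique modulo lcm(475, 185, 265) = 931475.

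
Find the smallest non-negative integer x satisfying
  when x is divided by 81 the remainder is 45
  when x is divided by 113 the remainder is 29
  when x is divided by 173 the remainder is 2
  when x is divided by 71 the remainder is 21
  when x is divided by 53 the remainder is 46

From x ≡ 45 (mod 81) write x = 45 + 81t. Substituting into x ≡ 29 (mod 113) gives 81t ≡ 97 (mod 113), and since 81⁻¹ ≡ 60 (mod 113), t ≡ 57. Hence x ≡ 45 + 81·57 = 4662 (mod 9153).
From x ≡ 4662 (mod 9153) write x = 4662 + 9153t. Substituting into x ≡ 2 (mod 173) gives 9153t ≡ 11 (mod 173), and since 157⁻¹ ≡ 54 (mod 173), t ≡ 75. Hence x ≡ 4662 + 9153·75 = 691137 (mod 1583469).
From x ≡ 691137 (mod 1583469) write x = 691137 + 1583469t. Substituting into x ≡ 21 (mod 71) gives 1583469t ≡ 69 (mod 71), and since 27⁻¹ ≡ 50 (mod 71), t ≡ 42. Hence x ≡ 691137 + 1583469·42 = 67196835 (mod 112426299).
From x ≡ 67196835 (mod 112426299) write x = 67196835 + 112426299t. Substituting into x ≡ 46 (mod 53) gives 112426299t ≡ 3 (mod 53), and since 49⁻¹ ≡ 13 (mod 53), t ≡ 39. Hence x ≡ 67196835 + 112426299·39 = 4451822496 (mod 5958593847).

4451822496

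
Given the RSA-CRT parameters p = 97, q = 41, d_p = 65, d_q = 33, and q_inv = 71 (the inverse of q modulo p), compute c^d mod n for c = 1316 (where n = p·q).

1704

m₁ = c^(d_p) mod p: c ≡ 55 (mod 97), and 55^65 mod 97 = 55.
m₂ = c^(d_q) mod q: c ≡ 4 (mod 41), and 4^33 mod 41 = 23.
h = q_inv·(m₁ − m₂) mod p = 71·(55 − 23) mod 97 = 41.
m = m₂ + h·q = 23 + 41·41 = 1704.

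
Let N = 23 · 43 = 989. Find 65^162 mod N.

193

Mod 23: 65 ≡ 19; by Fermat, exponent reduces to 162 mod 22 = 8; 19^8 ≡ 9 (mod 23).
Mod 43: 65 ≡ 22; by Fermat, exponent reduces to 162 mod 42 = 36; 22^36 ≡ 21 (mod 43).
Combine by CRT: x ≡ 9 (mod 23), x ≡ 21 (mod 43) ⇒ x ≡ 193 (mod 989).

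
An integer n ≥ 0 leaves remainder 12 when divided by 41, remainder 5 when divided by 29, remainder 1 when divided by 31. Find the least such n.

From n ≡ 12 (mod 41) write n = 12 + 41t. Substituting into n ≡ 5 (mod 29) gives 41t ≡ 22 (mod 29), and since 12⁻¹ ≡ 17 (mod 29), t ≡ 26. Hence n ≡ 12 + 41·26 = 1078 (mod 1189).
From n ≡ 1078 (mod 1189) write n = 1078 + 1189t. Substituting into n ≡ 1 (mod 31) gives 1189t ≡ 8 (mod 31), and since 11⁻¹ ≡ 17 (mod 31), t ≡ 12. Hence n ≡ 1078 + 1189·12 = 15346 (mod 36859).

15346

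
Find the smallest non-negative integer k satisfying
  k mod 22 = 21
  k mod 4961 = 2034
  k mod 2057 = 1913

145903

Combine the congruences pairwise.
gcd(22, 4961) = 11 and 11 | (2034 − 21), so the pair is consistent; merging gives k ≡ 6995 (mod 9922), where 9922 = lcm(22, 4961).
gcd(9922, 2057) = 121 and 121 | (1913 − 6995), so the pair is consistent; merging gives k ≡ 145903 (mod 168674), where 168674 = lcm(9922, 2057).
The solution is unique modulo lcm(22, 4961, 2057) = 168674.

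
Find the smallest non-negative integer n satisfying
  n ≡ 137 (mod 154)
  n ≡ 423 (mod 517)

gcd(154, 517) = 11 and 11 | (423 − 137), so the pair is consistent; merging gives n ≡ 3525 (mod 7238), where 7238 = lcm(154, 517).
The solution is unique modulo lcm(154, 517) = 7238.

3525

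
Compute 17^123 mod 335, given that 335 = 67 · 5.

Mod 67: 17 ≡ 17; by Fermat, exponent reduces to 123 mod 66 = 57; 17^57 ≡ 40 (mod 67).
Mod 5: 17 ≡ 2; by Fermat, exponent reduces to 123 mod 4 = 3; 2^3 ≡ 3 (mod 5).
Combine by CRT: x ≡ 40 (mod 67), x ≡ 3 (mod 5) ⇒ x ≡ 308 (mod 335).

308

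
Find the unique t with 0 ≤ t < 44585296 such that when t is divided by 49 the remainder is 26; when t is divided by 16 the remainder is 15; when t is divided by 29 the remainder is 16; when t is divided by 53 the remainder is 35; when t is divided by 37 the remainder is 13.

19535199

Combine the congruences pairwise.
From t ≡ 26 (mod 49) write t = 26 + 49s. Substituting into t ≡ 15 (mod 16) gives 49s ≡ 5 (mod 16), and since 1⁻¹ ≡ 1 (mod 16), s ≡ 5. Hence t ≡ 26 + 49·5 = 271 (mod 784).
From t ≡ 271 (mod 784) write t = 271 + 784s. Substituting into t ≡ 16 (mod 29) gives 784s ≡ 6 (mod 29), and since 1⁻¹ ≡ 1 (mod 29), s ≡ 6. Hence t ≡ 271 + 784·6 = 4975 (mod 22736).
From t ≡ 4975 (mod 22736) write t = 4975 + 22736s. Substituting into t ≡ 35 (mod 53) gives 22736s ≡ 42 (mod 53), and since 52⁻¹ ≡ 52 (mod 53), s ≡ 11. Hence t ≡ 4975 + 22736·11 = 255071 (mod 1205008).
From t ≡ 255071 (mod 1205008) write t = 255071 + 1205008s. Substituting into t ≡ 13 (mod 37) gives 1205008s ≡ 20 (mod 37), and since 29⁻¹ ≡ 23 (mod 37), s ≡ 16. Hence t ≡ 255071 + 1205008·16 = 19535199 (mod 44585296).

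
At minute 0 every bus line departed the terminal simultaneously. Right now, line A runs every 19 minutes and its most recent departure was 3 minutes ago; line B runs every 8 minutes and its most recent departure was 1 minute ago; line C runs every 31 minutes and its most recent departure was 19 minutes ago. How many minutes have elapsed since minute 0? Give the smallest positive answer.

4297

The moduli are pairwise coprime; N = 19·8·31 = 4712.
N/19 = 248; 248 ≡ 1 (mod 19), inverse 1.
N/8 = 589; 589 ≡ 5 (mod 8); 5·5 ≡ 1, so inverse 5.
N/31 = 152; 152 ≡ 28 (mod 31); 28·10 ≡ 1, so inverse 10.
t ≡ 3·248·1 + 1·589·5 + 19·152·10 = 32569.
32569 mod 4712 = 4297.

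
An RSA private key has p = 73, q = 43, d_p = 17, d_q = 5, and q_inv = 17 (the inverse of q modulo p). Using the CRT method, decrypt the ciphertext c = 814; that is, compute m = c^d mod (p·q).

2380

m₁ = c^(d_p) mod p: c ≡ 11 (mod 73), and 11^17 mod 73 = 44.
m₂ = c^(d_q) mod q: c ≡ 40 (mod 43), and 40^5 mod 43 = 15.
h = q_inv·(m₁ − m₂) mod p = 17·(44 − 15) mod 73 = 55.
m = m₂ + h·q = 15 + 55·43 = 2380.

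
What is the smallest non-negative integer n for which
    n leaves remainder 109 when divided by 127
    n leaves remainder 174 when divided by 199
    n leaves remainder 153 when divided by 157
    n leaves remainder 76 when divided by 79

The moduli are pairwise coprime; M = 127·199·157·79 = 313461019.
M/127 = 2468197; 2468197 ≡ 79 (mod 127); 79·82 ≡ 1, so inverse 82.
M/199 = 1575181; 1575181 ≡ 96 (mod 199); 96·85 ≡ 1, so inverse 85.
M/157 = 1996567; 1996567 ≡ 155 (mod 157); 155·78 ≡ 1, so inverse 78.
M/79 = 3967861; 3967861 ≡ 7 (mod 79); 7·34 ≡ 1, so inverse 34.
n ≡ 109·2468197·82 + 174·1575181·85 + 153·1996567·78 + 76·3967861·34 = 79437655178.
79437655178 mod 313461019 = 132017371.

132017371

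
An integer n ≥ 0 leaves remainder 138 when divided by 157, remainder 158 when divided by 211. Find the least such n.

30753

From n ≡ 138 (mod 157) write n = 138 + 157t. Substituting into n ≡ 158 (mod 211) gives 157t ≡ 20 (mod 211), and since 157⁻¹ ≡ 168 (mod 211), t ≡ 195. Hence n ≡ 138 + 157·195 = 30753 (mod 33127).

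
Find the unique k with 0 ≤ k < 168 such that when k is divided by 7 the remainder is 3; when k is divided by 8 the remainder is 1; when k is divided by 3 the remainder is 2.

17

From k ≡ 3 (mod 7) write k = 3 + 7t. Substituting into k ≡ 1 (mod 8) gives 7t ≡ 6 (mod 8), and since 7⁻¹ ≡ 7 (mod 8), t ≡ 2. Hence k ≡ 3 + 7·2 = 17 (mod 56).
From k ≡ 17 (mod 56) write k = 17 + 56t. Substituting into k ≡ 2 (mod 3) gives 56t ≡ 0 (mod 3), and since 2⁻¹ ≡ 2 (mod 3), t ≡ 0. Hence k ≡ 17 + 56·0 = 17 (mod 168).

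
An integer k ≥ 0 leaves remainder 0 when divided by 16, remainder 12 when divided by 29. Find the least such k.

Combine the congruences pairwise.
From k ≡ 0 (mod 16) write k = 0 + 16t. Substituting into k ≡ 12 (mod 29) gives 16t ≡ 12 (mod 29), and since 16⁻¹ ≡ 20 (mod 29), t ≡ 8. Hence k ≡ 0 + 16·8 = 128 (mod 464).

128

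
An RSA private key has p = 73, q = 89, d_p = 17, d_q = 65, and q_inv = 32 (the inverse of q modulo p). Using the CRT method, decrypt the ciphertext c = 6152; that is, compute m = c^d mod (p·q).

4531

m₁ = c^(d_p) mod p: c ≡ 20 (mod 73), and 20^17 mod 73 = 5.
m₂ = c^(d_q) mod q: c ≡ 11 (mod 89), and 11^65 mod 89 = 81.
h = q_inv·(m₁ − m₂) mod p = 32·(5 − 81) mod 73 = 50.
m = m₂ + h·q = 81 + 50·89 = 4531.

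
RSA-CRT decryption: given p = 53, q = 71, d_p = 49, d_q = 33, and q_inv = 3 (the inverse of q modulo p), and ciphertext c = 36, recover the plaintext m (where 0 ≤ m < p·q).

1282

m₁ = c^(d_p) mod p: c ≡ 36 (mod 53), and 36^49 mod 53 = 10.
m₂ = c^(d_q) mod q: c ≡ 36 (mod 71), and 36^33 mod 71 = 4.
h = q_inv·(m₁ − m₂) mod p = 3·(10 − 4) mod 53 = 18.
m = m₂ + h·q = 4 + 18·71 = 1282.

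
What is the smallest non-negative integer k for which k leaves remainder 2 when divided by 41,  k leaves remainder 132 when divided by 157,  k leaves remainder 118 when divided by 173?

804914

Combine the congruences pairwise.
From k ≡ 2 (mod 41) write k = 2 + 41t. Substituting into k ≡ 132 (mod 157) gives 41t ≡ 130 (mod 157), and since 41⁻¹ ≡ 23 (mod 157), t ≡ 7. Hence k ≡ 2 + 41·7 = 289 (mod 6437).
From k ≡ 289 (mod 6437) write k = 289 + 6437t. Substituting into k ≡ 118 (mod 173) gives 6437t ≡ 2 (mod 173), and since 36⁻¹ ≡ 149 (mod 173), t ≡ 125. Hence k ≡ 289 + 6437·125 = 804914 (mod 1113601).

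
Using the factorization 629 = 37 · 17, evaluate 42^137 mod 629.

Mod 37: 42 ≡ 5; by Fermat, exponent reduces to 137 mod 36 = 29; 5^29 ≡ 35 (mod 37).
Mod 17: 42 ≡ 8; by Fermat, exponent reduces to 137 mod 16 = 9; 8^9 ≡ 8 (mod 17).
Combine by CRT: x ≡ 35 (mod 37), x ≡ 8 (mod 17) ⇒ x ≡ 331 (mod 629).

331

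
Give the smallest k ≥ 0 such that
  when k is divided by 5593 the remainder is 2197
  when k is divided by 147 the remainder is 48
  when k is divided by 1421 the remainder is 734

1926189

Combine the congruences pairwise.
gcd(5593, 147) = 7 and 7 | (48 − 2197), so the pair is consistent; merging gives k ≡ 46941 (mod 117453), where 117453 = lcm(5593, 147).
gcd(117453, 1421) = 49 and 49 | (734 − 46941), so the pair is consistent; merging gives k ≡ 1926189 (mod 3406137), where 3406137 = lcm(117453, 1421).
The solution is unique modulo lcm(5593, 147, 1421) = 3406137.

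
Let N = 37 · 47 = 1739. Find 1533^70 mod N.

Mod 37: 1533 ≡ 16; by Fermat, exponent reduces to 70 mod 36 = 34; 16^34 ≡ 12 (mod 37).
Mod 47: 1533 ≡ 29; by Fermat, exponent reduces to 70 mod 46 = 24; 29^24 ≡ 18 (mod 47).
Combine by CRT: x ≡ 12 (mod 37), x ≡ 18 (mod 47) ⇒ x ≡ 1381 (mod 1739).

1381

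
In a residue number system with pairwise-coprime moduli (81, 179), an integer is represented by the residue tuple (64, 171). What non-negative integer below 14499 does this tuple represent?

1603

From x ≡ 64 (mod 81) write x = 64 + 81t. Substituting into x ≡ 171 (mod 179) gives 81t ≡ 107 (mod 179), and since 81⁻¹ ≡ 42 (mod 179), t ≡ 19. Hence x ≡ 64 + 81·19 = 1603 (mod 14499).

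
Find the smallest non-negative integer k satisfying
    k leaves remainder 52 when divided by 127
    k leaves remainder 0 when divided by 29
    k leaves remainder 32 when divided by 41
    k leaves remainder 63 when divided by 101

The moduli are pairwise coprime; N = 127·29·41·101 = 15251303.
N/127 = 120089; 120089 ≡ 74 (mod 127); 74·115 ≡ 1, so inverse 115.
N/29 = 525907; 525907 ≡ 21 (mod 29); 21·18 ≡ 1, so inverse 18.
N/41 = 371983; 371983 ≡ 31 (mod 41); 31·4 ≡ 1, so inverse 4.
N/101 = 151003; 151003 ≡ 8 (mod 101); 8·38 ≡ 1, so inverse 38.
k ≡ 52·120089·115 + 0·525907·18 + 32·371983·4 + 63·151003·38 = 1127247226.
1127247226 mod 15251303 = 13902107.

13902107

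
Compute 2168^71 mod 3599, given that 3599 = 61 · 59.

3017

Mod 61: 2168 ≡ 33; by Fermat, exponent reduces to 71 mod 60 = 11; 33^11 ≡ 28 (mod 61).
Mod 59: 2168 ≡ 44; by Fermat, exponent reduces to 71 mod 58 = 13; 44^13 ≡ 8 (mod 59).
Combine by CRT: x ≡ 28 (mod 61), x ≡ 8 (mod 59) ⇒ x ≡ 3017 (mod 3599).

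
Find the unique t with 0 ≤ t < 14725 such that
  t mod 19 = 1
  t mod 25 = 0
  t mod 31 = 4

From t ≡ 1 (mod 19) write t = 1 + 19s. Substituting into t ≡ 0 (mod 25) gives 19s ≡ 24 (mod 25), and since 19⁻¹ ≡ 4 (mod 25), s ≡ 21. Hence t ≡ 1 + 19·21 = 400 (mod 475).
From t ≡ 400 (mod 475) write t = 400 + 475s. Substituting into t ≡ 4 (mod 31) gives 475s ≡ 7 (mod 31), and since 10⁻¹ ≡ 28 (mod 31), s ≡ 10. Hence t ≡ 400 + 475·10 = 5150 (mod 14725).

5150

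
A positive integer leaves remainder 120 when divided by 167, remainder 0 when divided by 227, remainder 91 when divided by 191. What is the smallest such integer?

644907

The moduli are pairwise coprime; N = 167·227·191 = 7240619.
N/167 = 43357; 43357 ≡ 104 (mod 167); 104·53 ≡ 1, so inverse 53.
N/227 = 31897; 31897 ≡ 117 (mod 227); 117·130 ≡ 1, so inverse 130.
N/191 = 37909; 37909 ≡ 91 (mod 191); 91·21 ≡ 1, so inverse 21.
m ≡ 120·43357·53 + 0·31897·130 + 91·37909·21 = 348194619.
348194619 mod 7240619 = 644907.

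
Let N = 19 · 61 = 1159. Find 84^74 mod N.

Mod 19: 84 ≡ 8; by Fermat, exponent reduces to 74 mod 18 = 2; 8^2 ≡ 7 (mod 19).
Mod 61: 84 ≡ 23; by Fermat, exponent reduces to 74 mod 60 = 14; 23^14 ≡ 27 (mod 61).
Combine by CRT: x ≡ 7 (mod 19), x ≡ 27 (mod 61) ⇒ x ≡ 881 (mod 1159).

881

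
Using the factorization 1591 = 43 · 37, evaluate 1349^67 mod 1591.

Mod 43: 1349 ≡ 16; by Fermat, exponent reduces to 67 mod 42 = 25; 16^25 ≡ 4 (mod 43).
Mod 37: 1349 ≡ 17; by Fermat, exponent reduces to 67 mod 36 = 31; 17^31 ≡ 2 (mod 37).
Combine by CRT: x ≡ 4 (mod 43), x ≡ 2 (mod 37) ⇒ x ≡ 520 (mod 1591).

520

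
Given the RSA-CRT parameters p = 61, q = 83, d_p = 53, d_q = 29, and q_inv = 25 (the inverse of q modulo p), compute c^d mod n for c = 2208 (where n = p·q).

m₁ = c^(d_p) mod p: c ≡ 12 (mod 61), and 12^53 mod 61 = 16.
m₂ = c^(d_q) mod q: c ≡ 50 (mod 83), and 50^29 mod 83 = 57.
h = q_inv·(m₁ − m₂) mod p = 25·(16 − 57) mod 61 = 12.
m = m₂ + h·q = 57 + 12·83 = 1053.

1053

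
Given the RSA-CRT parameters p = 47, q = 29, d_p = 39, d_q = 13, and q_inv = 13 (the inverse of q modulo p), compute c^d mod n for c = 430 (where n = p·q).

m₁ = c^(d_p) mod p: c ≡ 7 (mod 47), and 7^39 mod 47 = 21.
m₂ = c^(d_q) mod q: c ≡ 24 (mod 29), and 24^13 mod 29 = 23.
h = q_inv·(m₁ − m₂) mod p = 13·(21 − 23) mod 47 = 21.
m = m₂ + h·q = 23 + 21·29 = 632.

632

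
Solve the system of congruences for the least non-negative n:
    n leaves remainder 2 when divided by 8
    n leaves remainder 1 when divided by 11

From n ≡ 2 (mod 8) write n = 2 + 8t. Substituting into n ≡ 1 (mod 11) gives 8t ≡ 10 (mod 11), and since 8⁻¹ ≡ 7 (mod 11), t ≡ 4. Hence n ≡ 2 + 8·4 = 34 (mod 88).

34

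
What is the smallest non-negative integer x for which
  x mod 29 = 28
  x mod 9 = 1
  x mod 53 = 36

The moduli are pairwise coprime; N = 29·9·53 = 13833.
N/29 = 477; 477 ≡ 13 (mod 29); 13·9 ≡ 1, so inverse 9.
N/9 = 1537; 1537 ≡ 7 (mod 9); 7·4 ≡ 1, so inverse 4.
N/53 = 261; 261 ≡ 49 (mod 53); 49·13 ≡ 1, so inverse 13.
x ≡ 28·477·9 + 1·1537·4 + 36·261·13 = 248500.
248500 mod 13833 = 13339.

13339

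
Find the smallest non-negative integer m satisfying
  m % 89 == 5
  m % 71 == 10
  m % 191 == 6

The moduli are pairwise coprime; N = 89·71·191 = 1206929.
N/89 = 13561; 13561 ≡ 33 (mod 89); 33·27 ≡ 1, so inverse 27.
N/71 = 16999; 16999 ≡ 30 (mod 71); 30·45 ≡ 1, so inverse 45.
N/191 = 6319; 6319 ≡ 16 (mod 191); 16·12 ≡ 1, so inverse 12.
m ≡ 5·13561·27 + 10·16999·45 + 6·6319·12 = 9935253.
9935253 mod 1206929 = 279821.

279821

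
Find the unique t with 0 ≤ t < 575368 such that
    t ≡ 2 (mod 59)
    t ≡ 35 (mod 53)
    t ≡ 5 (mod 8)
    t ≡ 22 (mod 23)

The moduli are pairwise coprime; N = 59·53·8·23 = 575368.
N/59 = 9752; 9752 ≡ 17 (mod 59); 17·7 ≡ 1, so inverse 7.
N/53 = 10856; 10856 ≡ 44 (mod 53); 44·47 ≡ 1, so inverse 47.
N/8 = 71921; 71921 ≡ 1 (mod 8), inverse 1.
N/23 = 25016; 25016 ≡ 15 (mod 23); 15·20 ≡ 1, so inverse 20.
t ≡ 2·9752·7 + 35·10856·47 + 5·71921·1 + 22·25016·20 = 29361293.
29361293 mod 575368 = 17525.

17525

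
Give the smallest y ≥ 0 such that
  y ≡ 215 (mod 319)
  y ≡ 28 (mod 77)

1491

gcd(319, 77) = 11 and 11 | (28 − 215), so the pair is consistent; merging gives y ≡ 1491 (mod 2233), where 2233 = lcm(319, 77).
The solution is unique modulo lcm(319, 77) = 2233.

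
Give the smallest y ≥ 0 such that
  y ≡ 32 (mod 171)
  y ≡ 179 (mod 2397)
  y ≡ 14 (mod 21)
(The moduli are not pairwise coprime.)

gcd(171, 2397) = 3 and 3 | (179 − 32), so the pair is consistent; merging gives y ≡ 19355 (mod 136629), where 136629 = lcm(171, 2397).
gcd(136629, 21) = 3 and 3 | (14 − 19355), so the pair is consistent; merging gives y ≡ 19355 (mod 956403), where 956403 = lcm(136629, 21).
The solution is unique modulo lcm(171, 2397, 21) = 956403.

19355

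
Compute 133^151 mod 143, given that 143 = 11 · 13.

133

Mod 11: 133 ≡ 1; by Fermat, exponent reduces to 151 mod 10 = 1; 1^1 ≡ 1 (mod 11).
Mod 13: 133 ≡ 3; by Fermat, exponent reduces to 151 mod 12 = 7; 3^7 ≡ 3 (mod 13).
Combine by CRT: x ≡ 1 (mod 11), x ≡ 3 (mod 13) ⇒ x ≡ 133 (mod 143).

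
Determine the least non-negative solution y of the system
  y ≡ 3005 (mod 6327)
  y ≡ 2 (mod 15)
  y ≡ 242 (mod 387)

gcd(6327, 15) = 3 and 3 | (2 − 3005), so the pair is consistent; merging gives y ≡ 9332 (mod 31635), where 31635 = lcm(6327, 15).
gcd(31635, 387) = 9 and 9 | (242 − 9332), so the pair is consistent; merging gives y ≡ 1306367 (mod 1360305), where 1360305 = lcm(31635, 387).
The solution is unique modulo lcm(6327, 15, 387) = 1360305.

1306367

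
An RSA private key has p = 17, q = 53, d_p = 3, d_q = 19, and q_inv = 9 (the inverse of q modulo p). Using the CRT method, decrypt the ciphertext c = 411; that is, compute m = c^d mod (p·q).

m₁ = c^(d_p) mod p: c ≡ 3 (mod 17), and 3^3 mod 17 = 10.
m₂ = c^(d_q) mod q: c ≡ 40 (mod 53), and 40^19 mod 53 = 7.
h = q_inv·(m₁ − m₂) mod p = 9·(10 − 7) mod 17 = 10.
m = m₂ + h·q = 7 + 10·53 = 537.

537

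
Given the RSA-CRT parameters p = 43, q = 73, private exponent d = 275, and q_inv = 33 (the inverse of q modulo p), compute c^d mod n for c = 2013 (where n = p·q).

2988

d_p = d mod (p−1) = 275 mod 42 = 23; d_q = d mod (q−1) = 59.
m₁ = c^(d_p) mod p: c ≡ 35 (mod 43), and 35^23 mod 43 = 21.
m₂ = c^(d_q) mod q: c ≡ 42 (mod 73), and 42^59 mod 73 = 68.
h = q_inv·(m₁ − m₂) mod p = 33·(21 − 68) mod 43 = 40.
m = m₂ + h·q = 68 + 40·73 = 2988.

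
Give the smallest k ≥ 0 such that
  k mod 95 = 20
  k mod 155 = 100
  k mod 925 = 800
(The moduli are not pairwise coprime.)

gcd(95, 155) = 5 and 5 | (100 − 20), so the pair is consistent; merging gives k ≡ 875 (mod 2945), where 2945 = lcm(95, 155).
gcd(2945, 925) = 5 and 5 | (800 − 875), so the pair is consistent; merging gives k ≡ 15600 (mod 544825), where 544825 = lcm(2945, 925).
The solution is unique modulo lcm(95, 155, 925) = 544825.

15600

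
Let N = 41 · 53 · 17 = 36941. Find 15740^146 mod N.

Mod 41: 15740 ≡ 37; by Fermat, exponent reduces to 146 mod 40 = 26; 37^26 ≡ 37 (mod 41).
Mod 53: 15740 ≡ 52; by Fermat, exponent reduces to 146 mod 52 = 42; 52^42 ≡ 1 (mod 53).
Mod 17: 15740 ≡ 15; by Fermat, exponent reduces to 146 mod 16 = 2; 15^2 ≡ 4 (mod 17).
Combine by CRT: x ≡ 37 (mod 41), x ≡ 1 (mod 53), x ≡ 4 (mod 17) ⇒ x ≡ 2333 (mod 36941).

2333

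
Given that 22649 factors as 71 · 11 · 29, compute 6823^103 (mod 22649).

11544

Mod 71: 6823 ≡ 7; by Fermat, exponent reduces to 103 mod 70 = 33; 7^33 ≡ 42 (mod 71).
Mod 11: 6823 ≡ 3; by Fermat, exponent reduces to 103 mod 10 = 3; 3^3 ≡ 5 (mod 11).
Mod 29: 6823 ≡ 8; by Fermat, exponent reduces to 103 mod 28 = 19; 8^19 ≡ 2 (mod 29).
Combine by CRT: x ≡ 42 (mod 71), x ≡ 5 (mod 11), x ≡ 2 (mod 29) ⇒ x ≡ 11544 (mod 22649).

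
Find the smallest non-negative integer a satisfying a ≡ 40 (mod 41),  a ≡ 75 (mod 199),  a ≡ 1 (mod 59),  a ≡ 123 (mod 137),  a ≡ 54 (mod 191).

7581669036

From a ≡ 40 (mod 41) write a = 40 + 41t. Substituting into a ≡ 75 (mod 199) gives 41t ≡ 35 (mod 199), and since 41⁻¹ ≡ 34 (mod 199), t ≡ 195. Hence a ≡ 40 + 41·195 = 8035 (mod 8159).
From a ≡ 8035 (mod 8159) write a = 8035 + 8159t. Substituting into a ≡ 1 (mod 59) gives 8159t ≡ 49 (mod 59), and since 17⁻¹ ≡ 7 (mod 59), t ≡ 48. Hence a ≡ 8035 + 8159·48 = 399667 (mod 481381).
From a ≡ 399667 (mod 481381) write a = 399667 + 481381t. Substituting into a ≡ 123 (mod 137) gives 481381t ≡ 85 (mod 137), and since 100⁻¹ ≡ 37 (mod 137), t ≡ 131. Hence a ≡ 399667 + 481381·131 = 63460578 (mod 65949197).
From a ≡ 63460578 (mod 65949197) write a = 63460578 + 65949197t. Substituting into a ≡ 54 (mod 191) gives 65949197t ≡ 181 (mod 191), and since 144⁻¹ ≡ 65 (mod 191), t ≡ 114. Hence a ≡ 63460578 + 65949197·114 = 7581669036 (mod 12596296627).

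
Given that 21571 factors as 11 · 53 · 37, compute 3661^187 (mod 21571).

Mod 11: 3661 ≡ 9; by Fermat, exponent reduces to 187 mod 10 = 7; 9^7 ≡ 4 (mod 11).
Mod 53: 3661 ≡ 4; by Fermat, exponent reduces to 187 mod 52 = 31; 4^31 ≡ 17 (mod 53).
Mod 37: 3661 ≡ 35; by Fermat, exponent reduces to 187 mod 36 = 7; 35^7 ≡ 20 (mod 37).
Combine by CRT: x ≡ 4 (mod 11), x ≡ 17 (mod 53), x ≡ 20 (mod 37) ⇒ x ≡ 12896 (mod 21571).

12896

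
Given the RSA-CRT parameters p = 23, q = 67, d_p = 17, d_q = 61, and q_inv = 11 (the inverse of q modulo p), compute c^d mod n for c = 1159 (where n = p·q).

m₁ = c^(d_p) mod p: c ≡ 9 (mod 23), and 9^17 mod 23 = 3.
m₂ = c^(d_q) mod q: c ≡ 20 (mod 67), and 20^61 mod 67 = 31.
h = q_inv·(m₁ − m₂) mod p = 11·(3 − 31) mod 23 = 14.
m = m₂ + h·q = 31 + 14·67 = 969.

969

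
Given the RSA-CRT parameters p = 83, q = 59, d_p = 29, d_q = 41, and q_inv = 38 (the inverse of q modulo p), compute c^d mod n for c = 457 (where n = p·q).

386

m₁ = c^(d_p) mod p: c ≡ 42 (mod 83), and 42^29 mod 83 = 54.
m₂ = c^(d_q) mod q: c ≡ 44 (mod 59), and 44^41 mod 59 = 32.
h = q_inv·(m₁ − m₂) mod p = 38·(54 − 32) mod 83 = 6.
m = m₂ + h·q = 32 + 6·59 = 386.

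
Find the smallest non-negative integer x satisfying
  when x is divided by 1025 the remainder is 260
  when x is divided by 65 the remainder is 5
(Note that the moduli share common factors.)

4360

Combine the congruences pairwise.
gcd(1025, 65) = 5 and 5 | (5 − 260), so the pair is consistent; merging gives x ≡ 4360 (mod 13325), where 13325 = lcm(1025, 65).
The solution is unique modulo lcm(1025, 65) = 13325.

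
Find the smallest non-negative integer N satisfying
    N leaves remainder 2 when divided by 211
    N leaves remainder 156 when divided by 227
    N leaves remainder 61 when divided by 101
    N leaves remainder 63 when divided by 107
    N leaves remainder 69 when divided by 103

39761878122

Combine the congruences pairwise.
From N ≡ 2 (mod 211) write N = 2 + 211t. Substituting into N ≡ 156 (mod 227) gives 211t ≡ 154 (mod 227), and since 211⁻¹ ≡ 156 (mod 227), t ≡ 189. Hence N ≡ 2 + 211·189 = 39881 (mod 47897).
From N ≡ 39881 (mod 47897) write N = 39881 + 47897t. Substituting into N ≡ 61 (mod 101) gives 47897t ≡ 75 (mod 101), and since 23⁻¹ ≡ 22 (mod 101), t ≡ 34. Hence N ≡ 39881 + 47897·34 = 1668379 (mod 4837597).
From N ≡ 1668379 (mod 4837597) write N = 1668379 + 4837597t. Substituting into N ≡ 63 (mod 107) gives 4837597t ≡ 28 (mod 107), and since 20⁻¹ ≡ 91 (mod 107), t ≡ 87. Hence N ≡ 1668379 + 4837597·87 = 422539318 (mod 517622879).
From N ≡ 422539318 (mod 517622879) write N = 422539318 + 517622879t. Substituting into N ≡ 69 (mod 103) gives 517622879t ≡ 20 (mod 103), and since 87⁻¹ ≡ 45 (mod 103), t ≡ 76. Hence N ≡ 422539318 + 517622879·76 = 39761878122 (mod 53315156537).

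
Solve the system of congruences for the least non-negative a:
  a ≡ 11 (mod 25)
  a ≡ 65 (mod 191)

From a ≡ 11 (mod 25) write a = 11 + 25t. Substituting into a ≡ 65 (mod 191) gives 25t ≡ 54 (mod 191), and since 25⁻¹ ≡ 107 (mod 191), t ≡ 48. Hence a ≡ 11 + 25·48 = 1211 (mod 4775).

1211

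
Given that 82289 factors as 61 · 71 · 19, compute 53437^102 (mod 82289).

Mod 61: 53437 ≡ 1; by Fermat, exponent reduces to 102 mod 60 = 42; 1^42 ≡ 1 (mod 61).
Mod 71: 53437 ≡ 45; by Fermat, exponent reduces to 102 mod 70 = 32; 45^32 ≡ 20 (mod 71).
Mod 19: 53437 ≡ 9; by Fermat, exponent reduces to 102 mod 18 = 12; 9^12 ≡ 7 (mod 19).
Combine by CRT: x ≡ 1 (mod 61), x ≡ 20 (mod 71), x ≡ 7 (mod 19) ⇒ x ≡ 64417 (mod 82289).

64417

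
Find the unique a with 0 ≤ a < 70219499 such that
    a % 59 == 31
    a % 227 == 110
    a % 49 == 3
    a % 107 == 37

24932428

The moduli are pairwise coprime; N = 59·227·49·107 = 70219499.
N/59 = 1190161; 1190161 ≡ 13 (mod 59); 13·50 ≡ 1, so inverse 50.
N/227 = 309337; 309337 ≡ 163 (mod 227); 163·39 ≡ 1, so inverse 39.
N/49 = 1433051; 1433051 ≡ 46 (mod 49); 46·16 ≡ 1, so inverse 16.
N/107 = 656257; 656257 ≡ 26 (mod 107); 26·70 ≡ 1, so inverse 70.
a ≡ 31·1190161·50 + 110·309337·39 + 3·1433051·16 + 37·656257·70 = 4940297358.
4940297358 mod 70219499 = 24932428.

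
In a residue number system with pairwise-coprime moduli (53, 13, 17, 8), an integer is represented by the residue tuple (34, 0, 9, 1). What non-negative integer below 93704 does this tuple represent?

92625

From x ≡ 34 (mod 53) write x = 34 + 53t. Substituting into x ≡ 0 (mod 13) gives 53t ≡ 5 (mod 13), and since 1⁻¹ ≡ 1 (mod 13), t ≡ 5. Hence x ≡ 34 + 53·5 = 299 (mod 689).
From x ≡ 299 (mod 689) write x = 299 + 689t. Substituting into x ≡ 9 (mod 17) gives 689t ≡ 16 (mod 17), and since 9⁻¹ ≡ 2 (mod 17), t ≡ 15. Hence x ≡ 299 + 689·15 = 10634 (mod 11713).
From x ≡ 10634 (mod 11713) write x = 10634 + 11713t. Substituting into x ≡ 1 (mod 8) gives 11713t ≡ 7 (mod 8), and since 1⁻¹ ≡ 1 (mod 8), t ≡ 7. Hence x ≡ 10634 + 11713·7 = 92625 (mod 93704).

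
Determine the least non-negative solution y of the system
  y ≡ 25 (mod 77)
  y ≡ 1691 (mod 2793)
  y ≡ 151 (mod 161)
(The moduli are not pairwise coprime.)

599393

gcd(77, 2793) = 7 and 7 | (1691 − 25), so the pair is consistent; merging gives y ≡ 15656 (mod 30723), where 30723 = lcm(77, 2793).
gcd(30723, 161) = 7 and 7 | (151 − 15656), so the pair is consistent; merging gives y ≡ 599393 (mod 706629), where 706629 = lcm(30723, 161).
The solution is unique modulo lcm(77, 2793, 161) = 706629.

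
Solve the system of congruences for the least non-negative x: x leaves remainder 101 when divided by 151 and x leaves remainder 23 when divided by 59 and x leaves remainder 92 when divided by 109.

410368

The moduli are pairwise coprime; N = 151·59·109 = 971081.
N/151 = 6431; 6431 ≡ 89 (mod 151); 89·56 ≡ 1, so inverse 56.
N/59 = 16459; 16459 ≡ 57 (mod 59); 57·29 ≡ 1, so inverse 29.
N/109 = 8909; 8909 ≡ 80 (mod 109); 80·15 ≡ 1, so inverse 15.
x ≡ 101·6431·56 + 23·16459·29 + 92·8909·15 = 59646309.
59646309 mod 971081 = 410368.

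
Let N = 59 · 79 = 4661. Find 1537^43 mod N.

4500

Mod 59: 1537 ≡ 3; 3^43 ≡ 16 (mod 59).
Mod 79: 1537 ≡ 36; 36^43 ≡ 76 (mod 79).
Combine by CRT: x ≡ 16 (mod 59), x ≡ 76 (mod 79) ⇒ x ≡ 4500 (mod 4661).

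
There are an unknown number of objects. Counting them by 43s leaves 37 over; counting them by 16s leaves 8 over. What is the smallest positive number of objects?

424

Combine the congruences pairwise.
From N ≡ 37 (mod 43) write N = 37 + 43t. Substituting into N ≡ 8 (mod 16) gives 43t ≡ 3 (mod 16), and since 11⁻¹ ≡ 3 (mod 16), t ≡ 9. Hence N ≡ 37 + 43·9 = 424 (mod 688).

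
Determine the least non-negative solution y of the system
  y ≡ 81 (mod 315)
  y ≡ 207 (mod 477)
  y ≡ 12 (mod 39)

Combine the congruences pairwise.
gcd(315, 477) = 9 and 9 | (207 − 81), so the pair is consistent; merging gives y ≡ 3546 (mod 16695), where 16695 = lcm(315, 477).
gcd(16695, 39) = 3 and 3 | (12 − 3546), so the pair is consistent; merging gives y ≡ 87021 (mod 217035), where 217035 = lcm(16695, 39).
The solution is unique modulo lcm(315, 477, 39) = 217035.

87021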